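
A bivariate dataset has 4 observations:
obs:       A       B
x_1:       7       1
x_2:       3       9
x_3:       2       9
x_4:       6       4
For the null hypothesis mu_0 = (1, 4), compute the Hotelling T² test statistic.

Step 1 — sample mean vector:
  mean(A) = (7 + 3 + 2 + 6) / 4 = 18/4 = 4.5
  mean(B) = (1 + 9 + 9 + 4) / 4 = 23/4 = 5.75
  x̄ = (4.5, 5.75),  deviation x̄ - mu_0 = (4.5, 5.75) - (1, 4) = (3.5, 1.75).

Step 2 — sample covariance matrix, S[i,j] = (1/(n-1)) · Σ_k (x_{k,i} - mean_i) · (x_{k,j} - mean_j), divisor n-1 = 3:
  S[A,A] = ((2.5)·(2.5) + (-1.5)·(-1.5) + (-2.5)·(-2.5) + (1.5)·(1.5)) / 3 = 17/3 = 5.6667
  S[A,B] = ((2.5)·(-4.75) + (-1.5)·(3.25) + (-2.5)·(3.25) + (1.5)·(-1.75)) / 3 = -27.5/3 = -9.1667
  S[B,B] = ((-4.75)·(-4.75) + (3.25)·(3.25) + (3.25)·(3.25) + (-1.75)·(-1.75)) / 3 = 46.75/3 = 15.5833
  S = [[5.6667, -9.1667],
 [-9.1667, 15.5833]].

Step 3 — invert S. det(S) = 5.6667·15.5833 - (-9.1667)² = 4.2778.
  S^{-1} = (1/det) · [[d, -b], [-b, a]] = [[3.6429, 2.1429],
 [2.1429, 1.3247]].

Step 4 — quadratic form (x̄ - mu_0)^T · S^{-1} · (x̄ - mu_0):
  S^{-1} · (x̄ - mu_0) = (16.5, 9.8182),
  (x̄ - mu_0)^T · [...] = (3.5)·(16.5) + (1.75)·(9.8182) = 74.9318.

Step 5 — scale by n: T² = 4 · 74.9318 = 299.7273.

T² ≈ 299.7273


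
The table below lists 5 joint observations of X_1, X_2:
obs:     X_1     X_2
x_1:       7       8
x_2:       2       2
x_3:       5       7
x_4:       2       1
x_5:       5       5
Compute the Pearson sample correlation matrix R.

Step 1 — column means:
  mean(X_1) = (7 + 2 + 5 + 2 + 5) / 5 = 21/5 = 4.2
  mean(X_2) = (8 + 2 + 7 + 1 + 5) / 5 = 23/5 = 4.6

Step 2 — sample variances and covariances s[i,j] = (1/(n-1)) · Σ_k (x_{k,i} - mean_i) · (x_{k,j} - mean_j), with n-1 = 4:
  s[X_1,X_1] = ((2.8)·(2.8) + (-2.2)·(-2.2) + (0.8)·(0.8) + (-2.2)·(-2.2) + (0.8)·(0.8)) / 4 = 18.8/4 = 4.7
  s[X_1,X_2] = ((2.8)·(3.4) + (-2.2)·(-2.6) + (0.8)·(2.4) + (-2.2)·(-3.6) + (0.8)·(0.4)) / 4 = 25.4/4 = 6.35
  s[X_2,X_2] = ((3.4)·(3.4) + (-2.6)·(-2.6) + (2.4)·(2.4) + (-3.6)·(-3.6) + (0.4)·(0.4)) / 4 = 37.2/4 = 9.3
  Sample standard deviations s_i = √(s[i,i]):
  s(X_1) = √(4.7) = 2.1679
  s(X_2) = √(9.3) = 3.0496

Step 3 — r_{ij} = s_{ij} / (s_i · s_j):
  r[X_1,X_1] = 1 (diagonal).
  r[X_1,X_2] = 6.35 / (2.1679 · 3.0496) = 6.35 / 6.6114 = 0.9605
  r[X_2,X_2] = 1 (diagonal).

R is symmetric with unit diagonal. Assembling:

R = [[1, 0.9605],
 [0.9605, 1]]


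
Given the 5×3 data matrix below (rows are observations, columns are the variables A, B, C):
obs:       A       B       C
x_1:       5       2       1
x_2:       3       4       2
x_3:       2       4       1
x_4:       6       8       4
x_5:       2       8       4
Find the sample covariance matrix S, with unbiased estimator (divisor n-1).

Step 1 — column means:
  mean(A) = (5 + 3 + 2 + 6 + 2) / 5 = 18/5 = 3.6
  mean(B) = (2 + 4 + 4 + 8 + 8) / 5 = 26/5 = 5.2
  mean(C) = (1 + 2 + 1 + 4 + 4) / 5 = 12/5 = 2.4

Step 2 — sample covariance S[i,j] = (1/(n-1)) · Σ_k (x_{k,i} - mean_i) · (x_{k,j} - mean_j), with n-1 = 4.
  S[A,A] = ((1.4)·(1.4) + (-0.6)·(-0.6) + (-1.6)·(-1.6) + (2.4)·(2.4) + (-1.6)·(-1.6)) / 4 = 13.2/4 = 3.3
  S[A,B] = ((1.4)·(-3.2) + (-0.6)·(-1.2) + (-1.6)·(-1.2) + (2.4)·(2.8) + (-1.6)·(2.8)) / 4 = 0.4/4 = 0.1
  S[A,C] = ((1.4)·(-1.4) + (-0.6)·(-0.4) + (-1.6)·(-1.4) + (2.4)·(1.6) + (-1.6)·(1.6)) / 4 = 1.8/4 = 0.45
  S[B,B] = ((-3.2)·(-3.2) + (-1.2)·(-1.2) + (-1.2)·(-1.2) + (2.8)·(2.8) + (2.8)·(2.8)) / 4 = 28.8/4 = 7.2
  S[B,C] = ((-3.2)·(-1.4) + (-1.2)·(-0.4) + (-1.2)·(-1.4) + (2.8)·(1.6) + (2.8)·(1.6)) / 4 = 15.6/4 = 3.9
  S[C,C] = ((-1.4)·(-1.4) + (-0.4)·(-0.4) + (-1.4)·(-1.4) + (1.6)·(1.6) + (1.6)·(1.6)) / 4 = 9.2/4 = 2.3

S is symmetric (S[j,i] = S[i,j]). Assembling:

S = [[3.3, 0.1, 0.45],
 [0.1, 7.2, 3.9],
 [0.45, 3.9, 2.3]]


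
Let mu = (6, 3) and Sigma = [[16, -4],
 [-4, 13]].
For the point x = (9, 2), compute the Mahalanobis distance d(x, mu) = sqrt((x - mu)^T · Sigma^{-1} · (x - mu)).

Step 1 — centre the observation: (x - mu) = (3, -1).

Step 2 — invert Sigma. det(Sigma) = 16·13 - (-4)² = 192.
  Sigma^{-1} = (1/det) · [[d, -b], [-b, a]] = [[0.0677, 0.0208],
 [0.0208, 0.0833]].

Step 3 — form the quadratic (x - mu)^T · Sigma^{-1} · (x - mu):
  Sigma^{-1} · (x - mu) = (0.1823, -0.0208).
  (x - mu)^T · [Sigma^{-1} · (x - mu)] = (3)·(0.1823) + (-1)·(-0.0208) = 0.5677.

Step 4 — take square root: d = √(0.5677) ≈ 0.7535.

d(x, mu) = √(0.5677) ≈ 0.7535


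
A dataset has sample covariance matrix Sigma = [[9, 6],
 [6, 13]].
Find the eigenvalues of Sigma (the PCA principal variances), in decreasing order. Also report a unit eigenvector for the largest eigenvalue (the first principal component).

Step 1 — characteristic polynomial of 2×2 Sigma:
  det(Sigma - λI) = λ² - trace · λ + det = 0.
  trace = 9 + 13 = 22, det = 9·13 - (6)² = 81.
Step 2 — discriminant:
  Δ = trace² - 4·det = 484 - 324 = 160.
Step 3 — eigenvalues:
  λ = (trace ± √Δ)/2 = (22 ± 12.6491)/2,
  λ_1 = 17.3246,  λ_2 = 4.6754.

Step 4 — unit eigenvector for λ_1: solve (Sigma - λ_1 I)v = 0. First row:
  (9 - 17.3246)·v_x + (6)·v_y = 0, i.e. (-8.3246)·v_x + (6)·v_y = 0,
  so v ∝ (b, λ_1 - a) = (6, 8.3246) = u.
  ||u|| = √((6)² + (8.3246)²) = √(105.2982) ≈ 10.2615,
  v_1 = u/||u|| ≈ (0.5847, 0.8112) (||v_1|| = 1).

λ_1 = 17.3246,  λ_2 = 4.6754;  v_1 ≈ (0.5847, 0.8112)


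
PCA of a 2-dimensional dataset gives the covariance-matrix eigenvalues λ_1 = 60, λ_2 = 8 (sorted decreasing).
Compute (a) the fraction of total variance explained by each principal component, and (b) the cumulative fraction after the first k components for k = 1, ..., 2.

Step 1 — total variance = trace(Sigma) = Σ λ_i = 60 + 8 = 68.

Step 2 — fraction explained by component i = λ_i / Σ λ:
  PC1: 60/68 = 0.8824
  PC2: 8/68 = 0.1176

Step 3 — cumulative fraction after k components = (λ_1 + ... + λ_k) / Σ λ:
  k = 1: 60/68 = 0.8824
  k = 2: (60 + 8)/68 = 68/68 = 1

Summary (fraction, with percent):

explained: PC1 0.8824 (88.24%), PC2 0.1176 (11.76%);  cumulative: 0.8824, 1


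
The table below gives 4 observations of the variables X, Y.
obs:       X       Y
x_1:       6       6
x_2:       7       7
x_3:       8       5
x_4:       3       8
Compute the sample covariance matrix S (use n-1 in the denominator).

Step 1 — column means:
  mean(X) = (6 + 7 + 8 + 3) / 4 = 24/4 = 6
  mean(Y) = (6 + 7 + 5 + 8) / 4 = 26/4 = 6.5

Step 2 — sample covariance S[i,j] = (1/(n-1)) · Σ_k (x_{k,i} - mean_i) · (x_{k,j} - mean_j), with n-1 = 3.
  S[X,X] = ((0)·(0) + (1)·(1) + (2)·(2) + (-3)·(-3)) / 3 = 14/3 = 4.6667
  S[X,Y] = ((0)·(-0.5) + (1)·(0.5) + (2)·(-1.5) + (-3)·(1.5)) / 3 = -7/3 = -2.3333
  S[Y,Y] = ((-0.5)·(-0.5) + (0.5)·(0.5) + (-1.5)·(-1.5) + (1.5)·(1.5)) / 3 = 5/3 = 1.6667

S is symmetric (S[j,i] = S[i,j]). Assembling:

S = [[4.6667, -2.3333],
 [-2.3333, 1.6667]]


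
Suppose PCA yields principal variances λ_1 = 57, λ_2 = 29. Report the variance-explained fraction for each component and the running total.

Step 1 — total variance = trace(Sigma) = Σ λ_i = 57 + 29 = 86.

Step 2 — fraction explained by component i = λ_i / Σ λ:
  PC1: 57/86 = 0.6628
  PC2: 29/86 = 0.3372

Step 3 — cumulative fraction after k components = (λ_1 + ... + λ_k) / Σ λ:
  k = 1: 57/86 = 0.6628
  k = 2: (57 + 29)/86 = 86/86 = 1

Summary (fraction, with percent):

explained: PC1 0.6628 (66.28%), PC2 0.3372 (33.72%);  cumulative: 0.6628, 1


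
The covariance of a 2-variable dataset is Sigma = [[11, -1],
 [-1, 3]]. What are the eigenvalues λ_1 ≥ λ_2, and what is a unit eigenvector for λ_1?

Step 1 — characteristic polynomial of 2×2 Sigma:
  det(Sigma - λI) = λ² - trace · λ + det = 0.
  trace = 11 + 3 = 14, det = 11·3 - (-1)² = 32.
Step 2 — discriminant:
  Δ = trace² - 4·det = 196 - 128 = 68.
Step 3 — eigenvalues:
  λ = (trace ± √Δ)/2 = (14 ± 8.2462)/2,
  λ_1 = 11.1231,  λ_2 = 2.8769.

Step 4 — unit eigenvector for λ_1: solve (Sigma - λ_1 I)v = 0. First row:
  (11 - 11.1231)·v_x + (-1)·v_y = 0, i.e. (-0.1231)·v_x + (-1)·v_y = 0,
  so v ∝ (b, λ_1 - a) = (-1, 0.1231); multiply by -1 so the first entry is positive: u = (1, -0.1231).
  ||u|| = √((1)² + (-0.1231)²) = √(1.0152) ≈ 1.0075,
  v_1 = u/||u|| ≈ (0.9925, -0.1222) (||v_1|| = 1).

λ_1 = 11.1231,  λ_2 = 2.8769;  v_1 ≈ (0.9925, -0.1222)


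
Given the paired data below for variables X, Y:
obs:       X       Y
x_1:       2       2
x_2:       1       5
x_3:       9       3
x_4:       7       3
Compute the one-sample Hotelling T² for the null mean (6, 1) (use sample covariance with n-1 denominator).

Step 1 — sample mean vector:
  mean(X) = (2 + 1 + 9 + 7) / 4 = 19/4 = 4.75
  mean(Y) = (2 + 5 + 3 + 3) / 4 = 13/4 = 3.25
  x̄ = (4.75, 3.25),  deviation x̄ - mu_0 = (4.75, 3.25) - (6, 1) = (-1.25, 2.25).

Step 2 — sample covariance matrix, S[i,j] = (1/(n-1)) · Σ_k (x_{k,i} - mean_i) · (x_{k,j} - mean_j), divisor n-1 = 3:
  S[X,X] = ((-2.75)·(-2.75) + (-3.75)·(-3.75) + (4.25)·(4.25) + (2.25)·(2.25)) / 3 = 44.75/3 = 14.9167
  S[X,Y] = ((-2.75)·(-1.25) + (-3.75)·(1.75) + (4.25)·(-0.25) + (2.25)·(-0.25)) / 3 = -4.75/3 = -1.5833
  S[Y,Y] = ((-1.25)·(-1.25) + (1.75)·(1.75) + (-0.25)·(-0.25) + (-0.25)·(-0.25)) / 3 = 4.75/3 = 1.5833
  S = [[14.9167, -1.5833],
 [-1.5833, 1.5833]].

Step 3 — invert S. det(S) = 14.9167·1.5833 - (-1.5833)² = 21.1111.
  S^{-1} = (1/det) · [[d, -b], [-b, a]] = [[0.075, 0.075],
 [0.075, 0.7066]].

Step 4 — quadratic form (x̄ - mu_0)^T · S^{-1} · (x̄ - mu_0):
  S^{-1} · (x̄ - mu_0) = (0.075, 1.4961),
  (x̄ - mu_0)^T · [...] = (-1.25)·(0.075) + (2.25)·(1.4961) = 3.2724.

Step 5 — scale by n: T² = 4 · 3.2724 = 13.0895.

T² ≈ 13.0895


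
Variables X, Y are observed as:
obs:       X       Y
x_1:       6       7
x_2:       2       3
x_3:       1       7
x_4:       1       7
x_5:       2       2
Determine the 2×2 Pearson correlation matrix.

Step 1 — column means:
  mean(X) = (6 + 2 + 1 + 1 + 2) / 5 = 12/5 = 2.4
  mean(Y) = (7 + 3 + 7 + 7 + 2) / 5 = 26/5 = 5.2

Step 2 — sample variances and covariances s[i,j] = (1/(n-1)) · Σ_k (x_{k,i} - mean_i) · (x_{k,j} - mean_j), with n-1 = 4:
  s[X,X] = ((3.6)·(3.6) + (-0.4)·(-0.4) + (-1.4)·(-1.4) + (-1.4)·(-1.4) + (-0.4)·(-0.4)) / 4 = 17.2/4 = 4.3
  s[X,Y] = ((3.6)·(1.8) + (-0.4)·(-2.2) + (-1.4)·(1.8) + (-1.4)·(1.8) + (-0.4)·(-3.2)) / 4 = 3.6/4 = 0.9
  s[Y,Y] = ((1.8)·(1.8) + (-2.2)·(-2.2) + (1.8)·(1.8) + (1.8)·(1.8) + (-3.2)·(-3.2)) / 4 = 24.8/4 = 6.2
  Sample standard deviations s_i = √(s[i,i]):
  s(X) = √(4.3) = 2.0736
  s(Y) = √(6.2) = 2.49

Step 3 — r_{ij} = s_{ij} / (s_i · s_j):
  r[X,X] = 1 (diagonal).
  r[X,Y] = 0.9 / (2.0736 · 2.49) = 0.9 / 5.1633 = 0.1743
  r[Y,Y] = 1 (diagonal).

R is symmetric with unit diagonal. Assembling:

R = [[1, 0.1743],
 [0.1743, 1]]


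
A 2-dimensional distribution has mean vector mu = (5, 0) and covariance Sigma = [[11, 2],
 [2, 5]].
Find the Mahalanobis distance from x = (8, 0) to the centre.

Step 1 — centre the observation: (x - mu) = (3, 0).

Step 2 — invert Sigma. det(Sigma) = 11·5 - (2)² = 51.
  Sigma^{-1} = (1/det) · [[d, -b], [-b, a]] = [[0.098, -0.0392],
 [-0.0392, 0.2157]].

Step 3 — form the quadratic (x - mu)^T · Sigma^{-1} · (x - mu):
  Sigma^{-1} · (x - mu) = (0.2941, -0.1176).
  (x - mu)^T · [Sigma^{-1} · (x - mu)] = (3)·(0.2941) + (0)·(-0.1176) = 0.8824.

Step 4 — take square root: d = √(0.8824) ≈ 0.9393.

d(x, mu) = √(0.8824) ≈ 0.9393


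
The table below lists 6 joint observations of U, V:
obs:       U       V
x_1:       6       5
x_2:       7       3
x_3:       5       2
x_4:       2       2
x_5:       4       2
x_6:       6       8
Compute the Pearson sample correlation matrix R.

Step 1 — column means:
  mean(U) = (6 + 7 + 5 + 2 + 4 + 6) / 6 = 30/6 = 5
  mean(V) = (5 + 3 + 2 + 2 + 2 + 8) / 6 = 22/6 = 3.6667

Step 2 — sample variances and covariances s[i,j] = (1/(n-1)) · Σ_k (x_{k,i} - mean_i) · (x_{k,j} - mean_j), with n-1 = 5:
  s[U,U] = ((1)·(1) + (2)·(2) + (0)·(0) + (-3)·(-3) + (-1)·(-1) + (1)·(1)) / 5 = 16/5 = 3.2
  s[U,V] = ((1)·(1.3333) + (2)·(-0.6667) + (0)·(-1.6667) + (-3)·(-1.6667) + (-1)·(-1.6667) + (1)·(4.3333)) / 5 = 11/5 = 2.2
  s[V,V] = ((1.3333)·(1.3333) + (-0.6667)·(-0.6667) + (-1.6667)·(-1.6667) + (-1.6667)·(-1.6667) + (-1.6667)·(-1.6667) + (4.3333)·(4.3333)) / 5 = 29.3333/5 = 5.8667
  Sample standard deviations s_i = √(s[i,i]):
  s(U) = √(3.2) = 1.7889
  s(V) = √(5.8667) = 2.4221

Step 3 — r_{ij} = s_{ij} / (s_i · s_j):
  r[U,U] = 1 (diagonal).
  r[U,V] = 2.2 / (1.7889 · 2.4221) = 2.2 / 4.3328 = 0.5078
  r[V,V] = 1 (diagonal).

R is symmetric with unit diagonal. Assembling:

R = [[1, 0.5078],
 [0.5078, 1]]


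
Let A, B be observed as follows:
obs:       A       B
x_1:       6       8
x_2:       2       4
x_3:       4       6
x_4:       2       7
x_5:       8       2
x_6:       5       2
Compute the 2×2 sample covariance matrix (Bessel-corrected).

Step 1 — column means:
  mean(A) = (6 + 2 + 4 + 2 + 8 + 5) / 6 = 27/6 = 4.5
  mean(B) = (8 + 4 + 6 + 7 + 2 + 2) / 6 = 29/6 = 4.8333

Step 2 — sample covariance S[i,j] = (1/(n-1)) · Σ_k (x_{k,i} - mean_i) · (x_{k,j} - mean_j), with n-1 = 5.
  S[A,A] = ((1.5)·(1.5) + (-2.5)·(-2.5) + (-0.5)·(-0.5) + (-2.5)·(-2.5) + (3.5)·(3.5) + (0.5)·(0.5)) / 5 = 27.5/5 = 5.5
  S[A,B] = ((1.5)·(3.1667) + (-2.5)·(-0.8333) + (-0.5)·(1.1667) + (-2.5)·(2.1667) + (3.5)·(-2.8333) + (0.5)·(-2.8333)) / 5 = -10.5/5 = -2.1
  S[B,B] = ((3.1667)·(3.1667) + (-0.8333)·(-0.8333) + (1.1667)·(1.1667) + (2.1667)·(2.1667) + (-2.8333)·(-2.8333) + (-2.8333)·(-2.8333)) / 5 = 32.8333/5 = 6.5667

S is symmetric (S[j,i] = S[i,j]). Assembling:

S = [[5.5, -2.1],
 [-2.1, 6.5667]]


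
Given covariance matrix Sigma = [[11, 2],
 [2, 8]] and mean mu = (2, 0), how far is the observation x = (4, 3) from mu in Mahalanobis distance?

Step 1 — centre the observation: (x - mu) = (2, 3).

Step 2 — invert Sigma. det(Sigma) = 11·8 - (2)² = 84.
  Sigma^{-1} = (1/det) · [[d, -b], [-b, a]] = [[0.0952, -0.0238],
 [-0.0238, 0.131]].

Step 3 — form the quadratic (x - mu)^T · Sigma^{-1} · (x - mu):
  Sigma^{-1} · (x - mu) = (0.119, 0.3452).
  (x - mu)^T · [Sigma^{-1} · (x - mu)] = (2)·(0.119) + (3)·(0.3452) = 1.2738.

Step 4 — take square root: d = √(1.2738) ≈ 1.1286.

d(x, mu) = √(1.2738) ≈ 1.1286


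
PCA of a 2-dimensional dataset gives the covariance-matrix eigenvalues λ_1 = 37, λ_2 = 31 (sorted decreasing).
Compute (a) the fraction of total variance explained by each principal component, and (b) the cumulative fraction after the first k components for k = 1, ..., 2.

Step 1 — total variance = trace(Sigma) = Σ λ_i = 37 + 31 = 68.

Step 2 — fraction explained by component i = λ_i / Σ λ:
  PC1: 37/68 = 0.5441
  PC2: 31/68 = 0.4559

Step 3 — cumulative fraction after k components = (λ_1 + ... + λ_k) / Σ λ:
  k = 1: 37/68 = 0.5441
  k = 2: (37 + 31)/68 = 68/68 = 1

Summary (fraction, with percent):

explained: PC1 0.5441 (54.41%), PC2 0.4559 (45.59%);  cumulative: 0.5441, 1


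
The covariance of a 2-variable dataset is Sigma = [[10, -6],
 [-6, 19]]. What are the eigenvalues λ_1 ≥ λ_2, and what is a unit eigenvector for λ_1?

Step 1 — characteristic polynomial of 2×2 Sigma:
  det(Sigma - λI) = λ² - trace · λ + det = 0.
  trace = 10 + 19 = 29, det = 10·19 - (-6)² = 154.
Step 2 — discriminant:
  Δ = trace² - 4·det = 841 - 616 = 225.
Step 3 — eigenvalues:
  λ = (trace ± √Δ)/2 = (29 ± 15)/2,
  λ_1 = 22,  λ_2 = 7.

Step 4 — unit eigenvector for λ_1: solve (Sigma - λ_1 I)v = 0. First row:
  (10 - 22)·v_x + (-6)·v_y = 0, i.e. (-12)·v_x + (-6)·v_y = 0,
  so v ∝ (b, λ_1 - a) = (-6, 12); multiply by -1 so the first entry is positive: u = (6, -12).
  ||u|| = √((6)² + (-12)²) = √(180) ≈ 13.4164,
  v_1 = u/||u|| ≈ (0.4472, -0.8944) (||v_1|| = 1).

λ_1 = 22,  λ_2 = 7;  v_1 ≈ (0.4472, -0.8944)


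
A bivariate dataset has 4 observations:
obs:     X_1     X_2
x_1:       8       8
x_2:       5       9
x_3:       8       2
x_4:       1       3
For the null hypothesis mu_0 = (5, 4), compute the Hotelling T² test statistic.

Step 1 — sample mean vector:
  mean(X_1) = (8 + 5 + 8 + 1) / 4 = 22/4 = 5.5
  mean(X_2) = (8 + 9 + 2 + 3) / 4 = 22/4 = 5.5
  x̄ = (5.5, 5.5),  deviation x̄ - mu_0 = (5.5, 5.5) - (5, 4) = (0.5, 1.5).

Step 2 — sample covariance matrix, S[i,j] = (1/(n-1)) · Σ_k (x_{k,i} - mean_i) · (x_{k,j} - mean_j), divisor n-1 = 3:
  S[X_1,X_1] = ((2.5)·(2.5) + (-0.5)·(-0.5) + (2.5)·(2.5) + (-4.5)·(-4.5)) / 3 = 33/3 = 11
  S[X_1,X_2] = ((2.5)·(2.5) + (-0.5)·(3.5) + (2.5)·(-3.5) + (-4.5)·(-2.5)) / 3 = 7/3 = 2.3333
  S[X_2,X_2] = ((2.5)·(2.5) + (3.5)·(3.5) + (-3.5)·(-3.5) + (-2.5)·(-2.5)) / 3 = 37/3 = 12.3333
  S = [[11, 2.3333],
 [2.3333, 12.3333]].

Step 3 — invert S. det(S) = 11·12.3333 - (2.3333)² = 130.2222.
  S^{-1} = (1/det) · [[d, -b], [-b, a]] = [[0.0947, -0.0179],
 [-0.0179, 0.0845]].

Step 4 — quadratic form (x̄ - mu_0)^T · S^{-1} · (x̄ - mu_0):
  S^{-1} · (x̄ - mu_0) = (0.0205, 0.1177),
  (x̄ - mu_0)^T · [...] = (0.5)·(0.0205) + (1.5)·(0.1177) = 0.1869.

Step 5 — scale by n: T² = 4 · 0.1869 = 0.7474.

T² ≈ 0.7474


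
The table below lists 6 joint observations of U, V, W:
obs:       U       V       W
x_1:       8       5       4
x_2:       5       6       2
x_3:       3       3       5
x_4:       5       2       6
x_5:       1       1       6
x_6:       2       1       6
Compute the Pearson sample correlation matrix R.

Step 1 — column means:
  mean(U) = (8 + 5 + 3 + 5 + 1 + 2) / 6 = 24/6 = 4
  mean(V) = (5 + 6 + 3 + 2 + 1 + 1) / 6 = 18/6 = 3
  mean(W) = (4 + 2 + 5 + 6 + 6 + 6) / 6 = 29/6 = 4.8333

Step 2 — sample variances and covariances s[i,j] = (1/(n-1)) · Σ_k (x_{k,i} - mean_i) · (x_{k,j} - mean_j), with n-1 = 5:
  s[U,U] = ((4)·(4) + (1)·(1) + (-1)·(-1) + (1)·(1) + (-3)·(-3) + (-2)·(-2)) / 5 = 32/5 = 6.4
  s[U,V] = ((4)·(2) + (1)·(3) + (-1)·(0) + (1)·(-1) + (-3)·(-2) + (-2)·(-2)) / 5 = 20/5 = 4
  s[U,W] = ((4)·(-0.8333) + (1)·(-2.8333) + (-1)·(0.1667) + (1)·(1.1667) + (-3)·(1.1667) + (-2)·(1.1667)) / 5 = -11/5 = -2.2
  s[V,V] = ((2)·(2) + (3)·(3) + (0)·(0) + (-1)·(-1) + (-2)·(-2) + (-2)·(-2)) / 5 = 22/5 = 4.4
  s[V,W] = ((2)·(-0.8333) + (3)·(-2.8333) + (0)·(0.1667) + (-1)·(1.1667) + (-2)·(1.1667) + (-2)·(1.1667)) / 5 = -16/5 = -3.2
  s[W,W] = ((-0.8333)·(-0.8333) + (-2.8333)·(-2.8333) + (0.1667)·(0.1667) + (1.1667)·(1.1667) + (1.1667)·(1.1667) + (1.1667)·(1.1667)) / 5 = 12.8333/5 = 2.5667
  Sample standard deviations s_i = √(s[i,i]):
  s(U) = √(6.4) = 2.5298
  s(V) = √(4.4) = 2.0976
  s(W) = √(2.5667) = 1.6021

Step 3 — r_{ij} = s_{ij} / (s_i · s_j):
  r[U,U] = 1 (diagonal).
  r[U,V] = 4 / (2.5298 · 2.0976) = 4 / 5.3066 = 0.7538
  r[U,W] = -2.2 / (2.5298 · 1.6021) = -2.2 / 4.053 = -0.5428
  r[V,V] = 1 (diagonal).
  r[V,W] = -3.2 / (2.0976 · 1.6021) = -3.2 / 3.3606 = -0.9522
  r[W,W] = 1 (diagonal).

R is symmetric with unit diagonal. Assembling:

R = [[1, 0.7538, -0.5428],
 [0.7538, 1, -0.9522],
 [-0.5428, -0.9522, 1]]


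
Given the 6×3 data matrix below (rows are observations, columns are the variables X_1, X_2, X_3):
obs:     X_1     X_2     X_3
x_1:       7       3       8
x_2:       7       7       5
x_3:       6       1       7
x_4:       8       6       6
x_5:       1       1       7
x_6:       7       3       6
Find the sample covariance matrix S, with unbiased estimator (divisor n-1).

Step 1 — column means:
  mean(X_1) = (7 + 7 + 6 + 8 + 1 + 7) / 6 = 36/6 = 6
  mean(X_2) = (3 + 7 + 1 + 6 + 1 + 3) / 6 = 21/6 = 3.5
  mean(X_3) = (8 + 5 + 7 + 6 + 7 + 6) / 6 = 39/6 = 6.5

Step 2 — sample covariance S[i,j] = (1/(n-1)) · Σ_k (x_{k,i} - mean_i) · (x_{k,j} - mean_j), with n-1 = 5.
  S[X_1,X_1] = ((1)·(1) + (1)·(1) + (0)·(0) + (2)·(2) + (-5)·(-5) + (1)·(1)) / 5 = 32/5 = 6.4
  S[X_1,X_2] = ((1)·(-0.5) + (1)·(3.5) + (0)·(-2.5) + (2)·(2.5) + (-5)·(-2.5) + (1)·(-0.5)) / 5 = 20/5 = 4
  S[X_1,X_3] = ((1)·(1.5) + (1)·(-1.5) + (0)·(0.5) + (2)·(-0.5) + (-5)·(0.5) + (1)·(-0.5)) / 5 = -4/5 = -0.8
  S[X_2,X_2] = ((-0.5)·(-0.5) + (3.5)·(3.5) + (-2.5)·(-2.5) + (2.5)·(2.5) + (-2.5)·(-2.5) + (-0.5)·(-0.5)) / 5 = 31.5/5 = 6.3
  S[X_2,X_3] = ((-0.5)·(1.5) + (3.5)·(-1.5) + (-2.5)·(0.5) + (2.5)·(-0.5) + (-2.5)·(0.5) + (-0.5)·(-0.5)) / 5 = -9.5/5 = -1.9
  S[X_3,X_3] = ((1.5)·(1.5) + (-1.5)·(-1.5) + (0.5)·(0.5) + (-0.5)·(-0.5) + (0.5)·(0.5) + (-0.5)·(-0.5)) / 5 = 5.5/5 = 1.1

S is symmetric (S[j,i] = S[i,j]). Assembling:

S = [[6.4, 4, -0.8],
 [4, 6.3, -1.9],
 [-0.8, -1.9, 1.1]]


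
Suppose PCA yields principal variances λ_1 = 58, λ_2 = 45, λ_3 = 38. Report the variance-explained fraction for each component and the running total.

Step 1 — total variance = trace(Sigma) = Σ λ_i = 58 + 45 + 38 = 141.

Step 2 — fraction explained by component i = λ_i / Σ λ:
  PC1: 58/141 = 0.4113
  PC2: 45/141 = 0.3191
  PC3: 38/141 = 0.2695

Step 3 — cumulative fraction after k components = (λ_1 + ... + λ_k) / Σ λ:
  k = 1: 58/141 = 0.4113
  k = 2: (58 + 45)/141 = 103/141 = 0.7305
  k = 3: (58 + 45 + 38)/141 = 141/141 = 1

Summary (fraction, with percent):

explained: PC1 0.4113 (41.13%), PC2 0.3191 (31.91%), PC3 0.2695 (26.95%);  cumulative: 0.4113, 0.7305, 1


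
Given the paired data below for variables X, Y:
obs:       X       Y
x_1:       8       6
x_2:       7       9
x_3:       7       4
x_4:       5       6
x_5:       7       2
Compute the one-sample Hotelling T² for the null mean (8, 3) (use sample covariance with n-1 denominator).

Step 1 — sample mean vector:
  mean(X) = (8 + 7 + 7 + 5 + 7) / 5 = 34/5 = 6.8
  mean(Y) = (6 + 9 + 4 + 6 + 2) / 5 = 27/5 = 5.4
  x̄ = (6.8, 5.4),  deviation x̄ - mu_0 = (6.8, 5.4) - (8, 3) = (-1.2, 2.4).

Step 2 — sample covariance matrix, S[i,j] = (1/(n-1)) · Σ_k (x_{k,i} - mean_i) · (x_{k,j} - mean_j), divisor n-1 = 4:
  S[X,X] = ((1.2)·(1.2) + (0.2)·(0.2) + (0.2)·(0.2) + (-1.8)·(-1.8) + (0.2)·(0.2)) / 4 = 4.8/4 = 1.2
  S[X,Y] = ((1.2)·(0.6) + (0.2)·(3.6) + (0.2)·(-1.4) + (-1.8)·(0.6) + (0.2)·(-3.4)) / 4 = -0.6/4 = -0.15
  S[Y,Y] = ((0.6)·(0.6) + (3.6)·(3.6) + (-1.4)·(-1.4) + (0.6)·(0.6) + (-3.4)·(-3.4)) / 4 = 27.2/4 = 6.8
  S = [[1.2, -0.15],
 [-0.15, 6.8]].

Step 3 — invert S. det(S) = 1.2·6.8 - (-0.15)² = 8.1375.
  S^{-1} = (1/det) · [[d, -b], [-b, a]] = [[0.8356, 0.0184],
 [0.0184, 0.1475]].

Step 4 — quadratic form (x̄ - mu_0)^T · S^{-1} · (x̄ - mu_0):
  S^{-1} · (x̄ - mu_0) = (-0.9585, 0.3318),
  (x̄ - mu_0)^T · [...] = (-1.2)·(-0.9585) + (2.4)·(0.3318) = 1.9465.

Step 5 — scale by n: T² = 5 · 1.9465 = 9.7327.

T² ≈ 9.7327


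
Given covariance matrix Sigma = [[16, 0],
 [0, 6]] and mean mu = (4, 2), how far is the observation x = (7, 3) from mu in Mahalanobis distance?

Step 1 — centre the observation: (x - mu) = (3, 1).

Step 2 — invert Sigma. det(Sigma) = 16·6 - (0)² = 96.
  Sigma^{-1} = (1/det) · [[d, -b], [-b, a]] = [[0.0625, 0],
 [0, 0.1667]].

Step 3 — form the quadratic (x - mu)^T · Sigma^{-1} · (x - mu):
  Sigma^{-1} · (x - mu) = (0.1875, 0.1667).
  (x - mu)^T · [Sigma^{-1} · (x - mu)] = (3)·(0.1875) + (1)·(0.1667) = 0.7292.

Step 4 — take square root: d = √(0.7292) ≈ 0.8539.

d(x, mu) = √(0.7292) ≈ 0.8539


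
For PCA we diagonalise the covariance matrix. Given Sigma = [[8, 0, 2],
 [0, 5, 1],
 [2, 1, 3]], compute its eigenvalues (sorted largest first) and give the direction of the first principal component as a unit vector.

Step 1 — characteristic polynomial p(λ) = det(λI - Sigma) = λ³ - tr·λ² + c_1·λ - det, where tr = trace, c_1 = sum of the principal 2×2 minors, det = det(Sigma):
  tr = 8 + 5 + 3 = 16,
  c_1 = (8·5 - (0)²) + (8·3 - (2)²) + (5·3 - (1)²) = 40 + 20 + 14 = 74,
  det = 8·(5·3 - (1)²) - (0)·((0)·3 - (1)·(2)) + (2)·((0)·(1) - 5·(2)) = 8·(14) - (0)·(-2) + (2)·(-10) = 92.
  So p(λ) = λ³ - 16λ² + 74λ - 92.
Step 2 — look for an integer root (rational root theorem: any rational root is an integer divisor of 92). Testing λ = 2:
  p(2) = 8 - 64 + 148 - 92 = 0  ✓
  Dividing out (λ - 2): p(λ) = (λ - 2)(λ² - 14λ + 46).
Step 3 — remaining eigenvalues from the quadratic λ² - 14λ + 46 = 0:
  Δ = 14² - 4·46 = 196 - 184 = 12,  λ = (14 ± √12)/2 = (14 ± 3.4641)/2 ≈ 8.7321 or 5.2679.
  Sorted: λ_1 = 8.7321,  λ_2 = 5.2679,  λ_3 = 2  (check: sum = 16 = tr ✓).

Step 4 — unit eigenvector for λ_1 ≈ 8.7321: v spans the null space of (Sigma - λ_1 I), whose rows are
  r_1 = (-0.7321, 0, 2),  r_2 = (0, -3.7321, 1),  r_3 = (2, 1, -5.7321).
  v is orthogonal to every row, so take v ∝ r_1 × r_2 = ((0)·(1) - (2)·(-3.7321), (2)·(0) - (-0.7321)·(1), (-0.7321)·(-3.7321) - (0)·(0)) ≈ (7.4641, 0.7321, 2.7321).
  Let u = (7.4641, 0.7321, 2.7321).
  ||u|| = √((7.4641)² + (0.7321)² + (2.7321)²) = √(63.7128) ≈ 7.982,  v_1 = u/||u|| ≈ (0.9351, 0.0917, 0.3423) (||v_1|| = 1).

λ_1 = 8.7321,  λ_2 = 5.2679,  λ_3 = 2;  v_1 ≈ (0.9351, 0.0917, 0.3423)


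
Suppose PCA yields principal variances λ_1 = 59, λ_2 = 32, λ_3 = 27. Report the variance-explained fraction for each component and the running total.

Step 1 — total variance = trace(Sigma) = Σ λ_i = 59 + 32 + 27 = 118.

Step 2 — fraction explained by component i = λ_i / Σ λ:
  PC1: 59/118 = 0.5
  PC2: 32/118 = 0.2712
  PC3: 27/118 = 0.2288

Step 3 — cumulative fraction after k components = (λ_1 + ... + λ_k) / Σ λ:
  k = 1: 59/118 = 0.5
  k = 2: (59 + 32)/118 = 91/118 = 0.7712
  k = 3: (59 + 32 + 27)/118 = 118/118 = 1

Summary (fraction, with percent):

explained: PC1 0.5 (50%), PC2 0.2712 (27.12%), PC3 0.2288 (22.88%);  cumulative: 0.5, 0.7712, 1


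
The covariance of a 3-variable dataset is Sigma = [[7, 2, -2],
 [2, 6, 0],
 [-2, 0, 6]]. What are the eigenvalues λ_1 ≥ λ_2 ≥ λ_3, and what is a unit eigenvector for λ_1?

Step 1 — characteristic polynomial p(λ) = det(λI - Sigma) = λ³ - tr·λ² + c_1·λ - det, where tr = trace, c_1 = sum of the principal 2×2 minors, det = det(Sigma):
  tr = 7 + 6 + 6 = 19,
  c_1 = (7·6 - (2)²) + (7·6 - (-2)²) + (6·6 - (0)²) = 38 + 38 + 36 = 112,
  det = 7·(6·6 - (0)²) - (2)·((2)·6 - (0)·(-2)) + (-2)·((2)·(0) - 6·(-2)) = 7·(36) - (2)·(12) + (-2)·(12) = 204.
  So p(λ) = λ³ - 19λ² + 112λ - 204.
Step 2 — look for an integer root (rational root theorem: any rational root is an integer divisor of 204). Testing λ = 6:
  p(6) = 216 - 684 + 672 - 204 = 0  ✓
  Dividing out (λ - 6): p(λ) = (λ - 6)(λ² - 13λ + 34).
Step 3 — remaining eigenvalues from the quadratic λ² - 13λ + 34 = 0:
  Δ = 13² - 4·34 = 169 - 136 = 33,  λ = (13 ± √33)/2 = (13 ± 5.7446)/2 ≈ 9.3723 or 3.6277.
  Sorted: λ_1 = 9.3723,  λ_2 = 6,  λ_3 = 3.6277  (check: sum = 19 = tr ✓).

Step 4 — unit eigenvector for λ_1 ≈ 9.3723: v spans the null space of (Sigma - λ_1 I), whose rows are
  r_1 = (-2.3723, 2, -2),  r_2 = (2, -3.3723, 0),  r_3 = (-2, 0, -3.3723).
  v is orthogonal to every row, so take v ∝ r_1 × r_2 = ((2)·(0) - (-2)·(-3.3723), (-2)·(2) - (-2.3723)·(0), (-2.3723)·(-3.3723) - (2)·(2)) ≈ (-6.7446, -4, 4).
  Rescale (multiply by -1 so the first nonzero entry is positive): u = (6.7446, 4, -4).
  ||u|| = √((6.7446)² + (4)² + (-4)²) = √(77.4891) ≈ 8.8028,  v_1 = u/||u|| ≈ (0.7662, 0.4544, -0.4544) (||v_1|| = 1).

λ_1 = 9.3723,  λ_2 = 6,  λ_3 = 3.6277;  v_1 ≈ (0.7662, 0.4544, -0.4544)


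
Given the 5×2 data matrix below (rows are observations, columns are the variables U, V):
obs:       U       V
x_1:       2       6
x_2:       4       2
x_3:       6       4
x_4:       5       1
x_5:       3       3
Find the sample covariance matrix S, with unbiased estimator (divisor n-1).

Step 1 — column means:
  mean(U) = (2 + 4 + 6 + 5 + 3) / 5 = 20/5 = 4
  mean(V) = (6 + 2 + 4 + 1 + 3) / 5 = 16/5 = 3.2

Step 2 — sample covariance S[i,j] = (1/(n-1)) · Σ_k (x_{k,i} - mean_i) · (x_{k,j} - mean_j), with n-1 = 4.
  S[U,U] = ((-2)·(-2) + (0)·(0) + (2)·(2) + (1)·(1) + (-1)·(-1)) / 4 = 10/4 = 2.5
  S[U,V] = ((-2)·(2.8) + (0)·(-1.2) + (2)·(0.8) + (1)·(-2.2) + (-1)·(-0.2)) / 4 = -6/4 = -1.5
  S[V,V] = ((2.8)·(2.8) + (-1.2)·(-1.2) + (0.8)·(0.8) + (-2.2)·(-2.2) + (-0.2)·(-0.2)) / 4 = 14.8/4 = 3.7

S is symmetric (S[j,i] = S[i,j]). Assembling:

S = [[2.5, -1.5],
 [-1.5, 3.7]]


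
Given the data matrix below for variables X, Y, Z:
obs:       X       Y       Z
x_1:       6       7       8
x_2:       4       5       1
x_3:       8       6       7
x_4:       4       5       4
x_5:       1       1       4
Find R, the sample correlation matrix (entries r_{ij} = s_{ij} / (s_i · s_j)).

Step 1 — column means:
  mean(X) = (6 + 4 + 8 + 4 + 1) / 5 = 23/5 = 4.6
  mean(Y) = (7 + 5 + 6 + 5 + 1) / 5 = 24/5 = 4.8
  mean(Z) = (8 + 1 + 7 + 4 + 4) / 5 = 24/5 = 4.8

Step 2 — sample variances and covariances s[i,j] = (1/(n-1)) · Σ_k (x_{k,i} - mean_i) · (x_{k,j} - mean_j), with n-1 = 4:
  s[X,X] = ((1.4)·(1.4) + (-0.6)·(-0.6) + (3.4)·(3.4) + (-0.6)·(-0.6) + (-3.6)·(-3.6)) / 4 = 27.2/4 = 6.8
  s[X,Y] = ((1.4)·(2.2) + (-0.6)·(0.2) + (3.4)·(1.2) + (-0.6)·(0.2) + (-3.6)·(-3.8)) / 4 = 20.6/4 = 5.15
  s[X,Z] = ((1.4)·(3.2) + (-0.6)·(-3.8) + (3.4)·(2.2) + (-0.6)·(-0.8) + (-3.6)·(-0.8)) / 4 = 17.6/4 = 4.4
  s[Y,Y] = ((2.2)·(2.2) + (0.2)·(0.2) + (1.2)·(1.2) + (0.2)·(0.2) + (-3.8)·(-3.8)) / 4 = 20.8/4 = 5.2
  s[Y,Z] = ((2.2)·(3.2) + (0.2)·(-3.8) + (1.2)·(2.2) + (0.2)·(-0.8) + (-3.8)·(-0.8)) / 4 = 11.8/4 = 2.95
  s[Z,Z] = ((3.2)·(3.2) + (-3.8)·(-3.8) + (2.2)·(2.2) + (-0.8)·(-0.8) + (-0.8)·(-0.8)) / 4 = 30.8/4 = 7.7
  Sample standard deviations s_i = √(s[i,i]):
  s(X) = √(6.8) = 2.6077
  s(Y) = √(5.2) = 2.2804
  s(Z) = √(7.7) = 2.7749

Step 3 — r_{ij} = s_{ij} / (s_i · s_j):
  r[X,X] = 1 (diagonal).
  r[X,Y] = 5.15 / (2.6077 · 2.2804) = 5.15 / 5.9464 = 0.8661
  r[X,Z] = 4.4 / (2.6077 · 2.7749) = 4.4 / 7.236 = 0.6081
  r[Y,Y] = 1 (diagonal).
  r[Y,Z] = 2.95 / (2.2804 · 2.7749) = 2.95 / 6.3277 = 0.4662
  r[Z,Z] = 1 (diagonal).

R is symmetric with unit diagonal. Assembling:

R = [[1, 0.8661, 0.6081],
 [0.8661, 1, 0.4662],
 [0.6081, 0.4662, 1]]


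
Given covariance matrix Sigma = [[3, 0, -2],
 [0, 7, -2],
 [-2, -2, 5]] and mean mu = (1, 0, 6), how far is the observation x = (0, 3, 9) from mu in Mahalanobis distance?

Step 1 — centre the observation: (x - mu) = (-1, 3, 3).

Step 2 — invert Sigma (cofactor / det for 3×3, or solve directly):
  Sigma^{-1} = [[0.4769, 0.0615, 0.2154],
 [0.0615, 0.1692, 0.0923],
 [0.2154, 0.0923, 0.3231]].

Step 3 — form the quadratic (x - mu)^T · Sigma^{-1} · (x - mu):
  Sigma^{-1} · (x - mu) = (0.3538, 0.7231, 1.0308).
  (x - mu)^T · [Sigma^{-1} · (x - mu)] = (-1)·(0.3538) + (3)·(0.7231) + (3)·(1.0308) = 4.9077.

Step 4 — take square root: d = √(4.9077) ≈ 2.2153.

d(x, mu) = √(4.9077) ≈ 2.2153


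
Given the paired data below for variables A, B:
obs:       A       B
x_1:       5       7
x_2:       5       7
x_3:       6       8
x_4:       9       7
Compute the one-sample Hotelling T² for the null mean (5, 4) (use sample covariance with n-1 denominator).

Step 1 — sample mean vector:
  mean(A) = (5 + 5 + 6 + 9) / 4 = 25/4 = 6.25
  mean(B) = (7 + 7 + 8 + 7) / 4 = 29/4 = 7.25
  x̄ = (6.25, 7.25),  deviation x̄ - mu_0 = (6.25, 7.25) - (5, 4) = (1.25, 3.25).

Step 2 — sample covariance matrix, S[i,j] = (1/(n-1)) · Σ_k (x_{k,i} - mean_i) · (x_{k,j} - mean_j), divisor n-1 = 3:
  S[A,A] = ((-1.25)·(-1.25) + (-1.25)·(-1.25) + (-0.25)·(-0.25) + (2.75)·(2.75)) / 3 = 10.75/3 = 3.5833
  S[A,B] = ((-1.25)·(-0.25) + (-1.25)·(-0.25) + (-0.25)·(0.75) + (2.75)·(-0.25)) / 3 = -0.25/3 = -0.0833
  S[B,B] = ((-0.25)·(-0.25) + (-0.25)·(-0.25) + (0.75)·(0.75) + (-0.25)·(-0.25)) / 3 = 0.75/3 = 0.25
  S = [[3.5833, -0.0833],
 [-0.0833, 0.25]].

Step 3 — invert S. det(S) = 3.5833·0.25 - (-0.0833)² = 0.8889.
  S^{-1} = (1/det) · [[d, -b], [-b, a]] = [[0.2812, 0.0938],
 [0.0938, 4.0312]].

Step 4 — quadratic form (x̄ - mu_0)^T · S^{-1} · (x̄ - mu_0):
  S^{-1} · (x̄ - mu_0) = (0.6562, 13.2188),
  (x̄ - mu_0)^T · [...] = (1.25)·(0.6562) + (3.25)·(13.2188) = 43.7812.

Step 5 — scale by n: T² = 4 · 43.7812 = 175.125.

T² ≈ 175.125


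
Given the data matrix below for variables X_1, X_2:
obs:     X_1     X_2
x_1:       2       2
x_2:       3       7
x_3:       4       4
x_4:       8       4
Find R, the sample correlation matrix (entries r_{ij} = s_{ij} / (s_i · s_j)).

Step 1 — column means:
  mean(X_1) = (2 + 3 + 4 + 8) / 4 = 17/4 = 4.25
  mean(X_2) = (2 + 7 + 4 + 4) / 4 = 17/4 = 4.25

Step 2 — sample variances and covariances s[i,j] = (1/(n-1)) · Σ_k (x_{k,i} - mean_i) · (x_{k,j} - mean_j), with n-1 = 3:
  s[X_1,X_1] = ((-2.25)·(-2.25) + (-1.25)·(-1.25) + (-0.25)·(-0.25) + (3.75)·(3.75)) / 3 = 20.75/3 = 6.9167
  s[X_1,X_2] = ((-2.25)·(-2.25) + (-1.25)·(2.75) + (-0.25)·(-0.25) + (3.75)·(-0.25)) / 3 = 0.75/3 = 0.25
  s[X_2,X_2] = ((-2.25)·(-2.25) + (2.75)·(2.75) + (-0.25)·(-0.25) + (-0.25)·(-0.25)) / 3 = 12.75/3 = 4.25
  Sample standard deviations s_i = √(s[i,i]):
  s(X_1) = √(6.9167) = 2.63
  s(X_2) = √(4.25) = 2.0616

Step 3 — r_{ij} = s_{ij} / (s_i · s_j):
  r[X_1,X_1] = 1 (diagonal).
  r[X_1,X_2] = 0.25 / (2.63 · 2.0616) = 0.25 / 5.4218 = 0.0461
  r[X_2,X_2] = 1 (diagonal).

R is symmetric with unit diagonal. Assembling:

R = [[1, 0.0461],
 [0.0461, 1]]


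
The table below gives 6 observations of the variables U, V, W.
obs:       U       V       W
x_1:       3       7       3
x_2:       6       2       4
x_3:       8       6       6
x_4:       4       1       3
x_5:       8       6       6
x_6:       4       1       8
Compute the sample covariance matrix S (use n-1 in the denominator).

Step 1 — column means:
  mean(U) = (3 + 6 + 8 + 4 + 8 + 4) / 6 = 33/6 = 5.5
  mean(V) = (7 + 2 + 6 + 1 + 6 + 1) / 6 = 23/6 = 3.8333
  mean(W) = (3 + 4 + 6 + 3 + 6 + 8) / 6 = 30/6 = 5

Step 2 — sample covariance S[i,j] = (1/(n-1)) · Σ_k (x_{k,i} - mean_i) · (x_{k,j} - mean_j), with n-1 = 5.
  S[U,U] = ((-2.5)·(-2.5) + (0.5)·(0.5) + (2.5)·(2.5) + (-1.5)·(-1.5) + (2.5)·(2.5) + (-1.5)·(-1.5)) / 5 = 23.5/5 = 4.7
  S[U,V] = ((-2.5)·(3.1667) + (0.5)·(-1.8333) + (2.5)·(2.1667) + (-1.5)·(-2.8333) + (2.5)·(2.1667) + (-1.5)·(-2.8333)) / 5 = 10.5/5 = 2.1
  S[U,W] = ((-2.5)·(-2) + (0.5)·(-1) + (2.5)·(1) + (-1.5)·(-2) + (2.5)·(1) + (-1.5)·(3)) / 5 = 8/5 = 1.6
  S[V,V] = ((3.1667)·(3.1667) + (-1.8333)·(-1.8333) + (2.1667)·(2.1667) + (-2.8333)·(-2.8333) + (2.1667)·(2.1667) + (-2.8333)·(-2.8333)) / 5 = 38.8333/5 = 7.7667
  S[V,W] = ((3.1667)·(-2) + (-1.8333)·(-1) + (2.1667)·(1) + (-2.8333)·(-2) + (2.1667)·(1) + (-2.8333)·(3)) / 5 = -3/5 = -0.6
  S[W,W] = ((-2)·(-2) + (-1)·(-1) + (1)·(1) + (-2)·(-2) + (1)·(1) + (3)·(3)) / 5 = 20/5 = 4

S is symmetric (S[j,i] = S[i,j]). Assembling:

S = [[4.7, 2.1, 1.6],
 [2.1, 7.7667, -0.6],
 [1.6, -0.6, 4]]


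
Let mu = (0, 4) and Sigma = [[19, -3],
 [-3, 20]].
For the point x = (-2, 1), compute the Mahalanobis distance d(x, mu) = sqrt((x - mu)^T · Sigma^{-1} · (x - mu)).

Step 1 — centre the observation: (x - mu) = (-2, -3).

Step 2 — invert Sigma. det(Sigma) = 19·20 - (-3)² = 371.
  Sigma^{-1} = (1/det) · [[d, -b], [-b, a]] = [[0.0539, 0.0081],
 [0.0081, 0.0512]].

Step 3 — form the quadratic (x - mu)^T · Sigma^{-1} · (x - mu):
  Sigma^{-1} · (x - mu) = (-0.1321, -0.1698).
  (x - mu)^T · [Sigma^{-1} · (x - mu)] = (-2)·(-0.1321) + (-3)·(-0.1698) = 0.7736.

Step 4 — take square root: d = √(0.7736) ≈ 0.8795.

d(x, mu) = √(0.7736) ≈ 0.8795


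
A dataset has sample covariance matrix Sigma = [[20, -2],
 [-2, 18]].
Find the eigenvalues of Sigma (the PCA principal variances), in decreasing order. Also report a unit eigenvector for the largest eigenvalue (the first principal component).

Step 1 — characteristic polynomial of 2×2 Sigma:
  det(Sigma - λI) = λ² - trace · λ + det = 0.
  trace = 20 + 18 = 38, det = 20·18 - (-2)² = 356.
Step 2 — discriminant:
  Δ = trace² - 4·det = 1444 - 1424 = 20.
Step 3 — eigenvalues:
  λ = (trace ± √Δ)/2 = (38 ± 4.4721)/2,
  λ_1 = 21.2361,  λ_2 = 16.7639.

Step 4 — unit eigenvector for λ_1: solve (Sigma - λ_1 I)v = 0. First row:
  (20 - 21.2361)·v_x + (-2)·v_y = 0, i.e. (-1.2361)·v_x + (-2)·v_y = 0,
  so v ∝ (b, λ_1 - a) = (-2, 1.2361); multiply by -1 so the first entry is positive: u = (2, -1.2361).
  ||u|| = √((2)² + (-1.2361)²) = √(5.5279) ≈ 2.3511,
  v_1 = u/||u|| ≈ (0.8507, -0.5257) (||v_1|| = 1).

λ_1 = 21.2361,  λ_2 = 16.7639;  v_1 ≈ (0.8507, -0.5257)


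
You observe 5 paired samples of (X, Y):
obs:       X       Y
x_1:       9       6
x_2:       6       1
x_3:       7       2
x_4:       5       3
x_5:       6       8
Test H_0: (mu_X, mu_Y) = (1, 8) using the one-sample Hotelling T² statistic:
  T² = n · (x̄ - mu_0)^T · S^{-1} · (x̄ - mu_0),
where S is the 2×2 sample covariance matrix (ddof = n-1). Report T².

Step 1 — sample mean vector:
  mean(X) = (9 + 6 + 7 + 5 + 6) / 5 = 33/5 = 6.6
  mean(Y) = (6 + 1 + 2 + 3 + 8) / 5 = 20/5 = 4
  x̄ = (6.6, 4),  deviation x̄ - mu_0 = (6.6, 4) - (1, 8) = (5.6, -4).

Step 2 — sample covariance matrix, S[i,j] = (1/(n-1)) · Σ_k (x_{k,i} - mean_i) · (x_{k,j} - mean_j), divisor n-1 = 4:
  S[X,X] = ((2.4)·(2.4) + (-0.6)·(-0.6) + (0.4)·(0.4) + (-1.6)·(-1.6) + (-0.6)·(-0.6)) / 4 = 9.2/4 = 2.3
  S[X,Y] = ((2.4)·(2) + (-0.6)·(-3) + (0.4)·(-2) + (-1.6)·(-1) + (-0.6)·(4)) / 4 = 5/4 = 1.25
  S[Y,Y] = ((2)·(2) + (-3)·(-3) + (-2)·(-2) + (-1)·(-1) + (4)·(4)) / 4 = 34/4 = 8.5
  S = [[2.3, 1.25],
 [1.25, 8.5]].

Step 3 — invert S. det(S) = 2.3·8.5 - (1.25)² = 17.9875.
  S^{-1} = (1/det) · [[d, -b], [-b, a]] = [[0.4726, -0.0695],
 [-0.0695, 0.1279]].

Step 4 — quadratic form (x̄ - mu_0)^T · S^{-1} · (x̄ - mu_0):
  S^{-1} · (x̄ - mu_0) = (2.9243, -0.9006),
  (x̄ - mu_0)^T · [...] = (5.6)·(2.9243) + (-4)·(-0.9006) = 19.9783.

Step 5 — scale by n: T² = 5 · 19.9783 = 99.8916.

T² ≈ 99.8916


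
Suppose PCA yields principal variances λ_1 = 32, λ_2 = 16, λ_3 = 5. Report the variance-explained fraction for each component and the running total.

Step 1 — total variance = trace(Sigma) = Σ λ_i = 32 + 16 + 5 = 53.

Step 2 — fraction explained by component i = λ_i / Σ λ:
  PC1: 32/53 = 0.6038
  PC2: 16/53 = 0.3019
  PC3: 5/53 = 0.0943

Step 3 — cumulative fraction after k components = (λ_1 + ... + λ_k) / Σ λ:
  k = 1: 32/53 = 0.6038
  k = 2: (32 + 16)/53 = 48/53 = 0.9057
  k = 3: (32 + 16 + 5)/53 = 53/53 = 1

Summary (fraction, with percent):

explained: PC1 0.6038 (60.38%), PC2 0.3019 (30.19%), PC3 0.0943 (9.43%);  cumulative: 0.6038, 0.9057, 1


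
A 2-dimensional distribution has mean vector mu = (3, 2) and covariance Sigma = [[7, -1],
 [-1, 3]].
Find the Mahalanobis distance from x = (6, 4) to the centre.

Step 1 — centre the observation: (x - mu) = (3, 2).

Step 2 — invert Sigma. det(Sigma) = 7·3 - (-1)² = 20.
  Sigma^{-1} = (1/det) · [[d, -b], [-b, a]] = [[0.15, 0.05],
 [0.05, 0.35]].

Step 3 — form the quadratic (x - mu)^T · Sigma^{-1} · (x - mu):
  Sigma^{-1} · (x - mu) = (0.55, 0.85).
  (x - mu)^T · [Sigma^{-1} · (x - mu)] = (3)·(0.55) + (2)·(0.85) = 3.35.

Step 4 — take square root: d = √(3.35) ≈ 1.8303.

d(x, mu) = √(3.35) ≈ 1.8303


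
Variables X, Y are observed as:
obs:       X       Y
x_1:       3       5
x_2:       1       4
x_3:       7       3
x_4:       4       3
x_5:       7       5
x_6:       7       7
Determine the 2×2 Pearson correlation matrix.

Step 1 — column means:
  mean(X) = (3 + 1 + 7 + 4 + 7 + 7) / 6 = 29/6 = 4.8333
  mean(Y) = (5 + 4 + 3 + 3 + 5 + 7) / 6 = 27/6 = 4.5

Step 2 — sample variances and covariances s[i,j] = (1/(n-1)) · Σ_k (x_{k,i} - mean_i) · (x_{k,j} - mean_j), with n-1 = 5:
  s[X,X] = ((-1.8333)·(-1.8333) + (-3.8333)·(-3.8333) + (2.1667)·(2.1667) + (-0.8333)·(-0.8333) + (2.1667)·(2.1667) + (2.1667)·(2.1667)) / 5 = 32.8333/5 = 6.5667
  s[X,Y] = ((-1.8333)·(0.5) + (-3.8333)·(-0.5) + (2.1667)·(-1.5) + (-0.8333)·(-1.5) + (2.1667)·(0.5) + (2.1667)·(2.5)) / 5 = 5.5/5 = 1.1
  s[Y,Y] = ((0.5)·(0.5) + (-0.5)·(-0.5) + (-1.5)·(-1.5) + (-1.5)·(-1.5) + (0.5)·(0.5) + (2.5)·(2.5)) / 5 = 11.5/5 = 2.3
  Sample standard deviations s_i = √(s[i,i]):
  s(X) = √(6.5667) = 2.5626
  s(Y) = √(2.3) = 1.5166

Step 3 — r_{ij} = s_{ij} / (s_i · s_j):
  r[X,X] = 1 (diagonal).
  r[X,Y] = 1.1 / (2.5626 · 1.5166) = 1.1 / 3.8863 = 0.283
  r[Y,Y] = 1 (diagonal).

R is symmetric with unit diagonal. Assembling:

R = [[1, 0.283],
 [0.283, 1]]
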